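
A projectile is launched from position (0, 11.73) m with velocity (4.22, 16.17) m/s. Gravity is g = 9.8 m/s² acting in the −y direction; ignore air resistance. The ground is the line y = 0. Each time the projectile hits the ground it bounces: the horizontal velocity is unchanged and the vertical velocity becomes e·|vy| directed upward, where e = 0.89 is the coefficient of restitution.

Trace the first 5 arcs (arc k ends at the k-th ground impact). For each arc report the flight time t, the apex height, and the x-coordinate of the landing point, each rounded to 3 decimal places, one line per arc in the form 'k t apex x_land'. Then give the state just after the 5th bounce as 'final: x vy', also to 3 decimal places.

Arc 1: start y=11.730, vy=16.170 → t=3.912, apex=25.070, x_land=16.508, impact vy=-22.167
  bounce: vy ← 0.89·22.167 = 19.729
Arc 2: start y=0.000, vy=19.729 → t=4.026, apex=19.858, x_land=33.499, impact vy=-19.729
  bounce: vy ← 0.89·19.729 = 17.558
Arc 3: start y=0.000, vy=17.558 → t=3.583, apex=15.730, x_land=48.621, impact vy=-17.558
  bounce: vy ← 0.89·17.558 = 15.627
Arc 4: start y=0.000, vy=15.627 → t=3.189, apex=12.459, x_land=62.079, impact vy=-15.627
  bounce: vy ← 0.89·15.627 = 13.908
Arc 5: start y=0.000, vy=13.908 → t=2.838, apex=9.869, x_land=74.057, impact vy=-13.908
  bounce: vy ← 0.89·13.908 = 12.378

1 3.912 25.070 16.508
2 4.026 19.858 33.499
3 3.583 15.730 48.621
4 3.189 12.459 62.079
5 2.838 9.869 74.057
final: 74.057 12.378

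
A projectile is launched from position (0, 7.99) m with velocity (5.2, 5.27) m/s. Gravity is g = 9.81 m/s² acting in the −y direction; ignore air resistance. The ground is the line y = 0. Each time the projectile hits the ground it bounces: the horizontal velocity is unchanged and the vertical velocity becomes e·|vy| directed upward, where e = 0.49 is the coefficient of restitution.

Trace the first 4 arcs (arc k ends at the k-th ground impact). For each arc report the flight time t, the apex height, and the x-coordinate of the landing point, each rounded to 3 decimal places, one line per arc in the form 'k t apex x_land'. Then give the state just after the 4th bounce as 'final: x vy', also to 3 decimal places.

1 1.922 9.406 9.994
2 1.357 2.258 17.051
3 0.665 0.542 20.509
4 0.326 0.130 22.203
final: 22.203 0.783

Arc 1: start y=7.990, vy=5.270 → t=1.922, apex=9.406, x_land=9.994, impact vy=-13.584
  bounce: vy ← 0.49·13.584 = 6.656
Arc 2: start y=0.000, vy=6.656 → t=1.357, apex=2.258, x_land=17.051, impact vy=-6.656
  bounce: vy ← 0.49·6.656 = 3.262
Arc 3: start y=0.000, vy=3.262 → t=0.665, apex=0.542, x_land=20.509, impact vy=-3.262
  bounce: vy ← 0.49·3.262 = 1.598
Arc 4: start y=0.000, vy=1.598 → t=0.326, apex=0.130, x_land=22.203, impact vy=-1.598
  bounce: vy ← 0.49·1.598 = 0.783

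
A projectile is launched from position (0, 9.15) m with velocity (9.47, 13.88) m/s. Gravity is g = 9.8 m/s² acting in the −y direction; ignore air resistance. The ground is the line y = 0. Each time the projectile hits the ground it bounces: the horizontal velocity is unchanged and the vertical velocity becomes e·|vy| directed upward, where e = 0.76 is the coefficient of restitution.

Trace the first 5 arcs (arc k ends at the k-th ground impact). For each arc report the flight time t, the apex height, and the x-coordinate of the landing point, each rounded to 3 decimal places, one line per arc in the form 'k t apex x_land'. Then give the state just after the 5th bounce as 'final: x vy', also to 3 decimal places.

1 3.384 18.979 32.050
2 2.991 10.962 60.380
3 2.274 6.332 81.910
4 1.728 3.657 98.273
5 1.313 2.112 110.709
final: 110.709 4.890

Arc 1: start y=9.150, vy=13.880 → t=3.384, apex=18.979, x_land=32.050, impact vy=-19.287
  bounce: vy ← 0.76·19.287 = 14.658
Arc 2: start y=0.000, vy=14.658 → t=2.991, apex=10.962, x_land=60.380, impact vy=-14.658
  bounce: vy ← 0.76·14.658 = 11.140
Arc 3: start y=0.000, vy=11.140 → t=2.274, apex=6.332, x_land=81.910, impact vy=-11.140
  bounce: vy ← 0.76·11.140 = 8.467
Arc 4: start y=0.000, vy=8.467 → t=1.728, apex=3.657, x_land=98.273, impact vy=-8.467
  bounce: vy ← 0.76·8.467 = 6.435
Arc 5: start y=0.000, vy=6.435 → t=1.313, apex=2.112, x_land=110.709, impact vy=-6.435
  bounce: vy ← 0.76·6.435 = 4.890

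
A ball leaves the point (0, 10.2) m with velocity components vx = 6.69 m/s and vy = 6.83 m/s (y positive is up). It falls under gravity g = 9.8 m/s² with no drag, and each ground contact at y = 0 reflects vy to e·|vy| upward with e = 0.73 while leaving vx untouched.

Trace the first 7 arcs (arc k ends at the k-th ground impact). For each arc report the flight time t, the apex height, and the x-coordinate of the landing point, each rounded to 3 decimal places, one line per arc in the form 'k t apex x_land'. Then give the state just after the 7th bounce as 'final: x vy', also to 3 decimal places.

1 2.299 12.580 15.382
2 2.339 6.704 31.032
3 1.708 3.573 42.457
4 1.247 1.904 50.797
5 0.910 1.015 56.885
6 0.664 0.541 61.330
7 0.485 0.288 64.574
final: 64.574 1.735

Arc 1: start y=10.200, vy=6.830 → t=2.299, apex=12.580, x_land=15.382, impact vy=-15.703
  bounce: vy ← 0.73·15.703 = 11.463
Arc 2: start y=0.000, vy=11.463 → t=2.339, apex=6.704, x_land=31.032, impact vy=-11.463
  bounce: vy ← 0.73·11.463 = 8.368
Arc 3: start y=0.000, vy=8.368 → t=1.708, apex=3.573, x_land=42.457, impact vy=-8.368
  bounce: vy ← 0.73·8.368 = 6.109
Arc 4: start y=0.000, vy=6.109 → t=1.247, apex=1.904, x_land=50.797, impact vy=-6.109
  bounce: vy ← 0.73·6.109 = 4.459
Arc 5: start y=0.000, vy=4.459 → t=0.910, apex=1.015, x_land=56.885, impact vy=-4.459
  bounce: vy ← 0.73·4.459 = 3.255
Arc 6: start y=0.000, vy=3.255 → t=0.664, apex=0.541, x_land=61.330, impact vy=-3.255
  bounce: vy ← 0.73·3.255 = 2.376
Arc 7: start y=0.000, vy=2.376 → t=0.485, apex=0.288, x_land=64.574, impact vy=-2.376
  bounce: vy ← 0.73·2.376 = 1.735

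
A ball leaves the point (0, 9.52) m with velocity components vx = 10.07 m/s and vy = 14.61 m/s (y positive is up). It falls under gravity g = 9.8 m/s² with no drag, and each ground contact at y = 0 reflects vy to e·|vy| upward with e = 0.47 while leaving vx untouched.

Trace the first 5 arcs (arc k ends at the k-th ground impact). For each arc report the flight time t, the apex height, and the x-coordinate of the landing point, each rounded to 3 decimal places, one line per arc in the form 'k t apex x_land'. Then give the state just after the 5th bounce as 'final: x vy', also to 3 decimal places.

Arc 1: start y=9.520, vy=14.610 → t=3.532, apex=20.410, x_land=35.565, impact vy=-20.001
  bounce: vy ← 0.47·20.001 = 9.401
Arc 2: start y=0.000, vy=9.401 → t=1.918, apex=4.509, x_land=54.884, impact vy=-9.401
  bounce: vy ← 0.47·9.401 = 4.418
Arc 3: start y=0.000, vy=4.418 → t=0.902, apex=0.996, x_land=63.964, impact vy=-4.418
  bounce: vy ← 0.47·4.418 = 2.077
Arc 4: start y=0.000, vy=2.077 → t=0.424, apex=0.220, x_land=68.231, impact vy=-2.077
  bounce: vy ← 0.47·2.077 = 0.976
Arc 5: start y=0.000, vy=0.976 → t=0.199, apex=0.049, x_land=70.237, impact vy=-0.976
  bounce: vy ← 0.47·0.976 = 0.459

1 3.532 20.410 35.565
2 1.918 4.509 54.884
3 0.902 0.996 63.964
4 0.424 0.220 68.231
5 0.199 0.049 70.237
final: 70.237 0.459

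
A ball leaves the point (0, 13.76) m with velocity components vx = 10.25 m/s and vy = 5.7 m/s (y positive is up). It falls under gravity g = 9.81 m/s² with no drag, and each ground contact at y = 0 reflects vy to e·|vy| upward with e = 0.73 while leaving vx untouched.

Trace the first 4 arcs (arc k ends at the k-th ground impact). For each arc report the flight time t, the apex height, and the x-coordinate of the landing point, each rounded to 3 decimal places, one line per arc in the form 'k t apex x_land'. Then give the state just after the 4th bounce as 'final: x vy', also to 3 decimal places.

Arc 1: start y=13.760, vy=5.700 → t=2.354, apex=15.416, x_land=24.127, impact vy=-17.391
  bounce: vy ← 0.73·17.391 = 12.696
Arc 2: start y=0.000, vy=12.696 → t=2.588, apex=8.215, x_land=50.657, impact vy=-12.696
  bounce: vy ← 0.73·12.696 = 9.268
Arc 3: start y=0.000, vy=9.268 → t=1.889, apex=4.378, x_land=70.025, impact vy=-9.268
  bounce: vy ← 0.73·9.268 = 6.766
Arc 4: start y=0.000, vy=6.766 → t=1.379, apex=2.333, x_land=84.163, impact vy=-6.766
  bounce: vy ← 0.73·6.766 = 4.939

1 2.354 15.416 24.127
2 2.588 8.215 50.657
3 1.889 4.378 70.025
4 1.379 2.333 84.163
final: 84.163 4.939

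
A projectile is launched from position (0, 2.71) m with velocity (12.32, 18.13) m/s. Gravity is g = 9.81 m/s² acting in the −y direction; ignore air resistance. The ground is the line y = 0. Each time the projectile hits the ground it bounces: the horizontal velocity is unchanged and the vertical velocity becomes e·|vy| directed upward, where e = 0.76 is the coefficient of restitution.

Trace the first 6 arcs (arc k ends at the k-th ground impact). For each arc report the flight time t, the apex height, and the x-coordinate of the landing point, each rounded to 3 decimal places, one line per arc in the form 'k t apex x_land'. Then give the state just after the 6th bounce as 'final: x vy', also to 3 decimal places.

1 3.840 19.463 47.310
2 3.028 11.242 84.613
3 2.301 6.493 112.963
4 1.749 3.751 134.509
5 1.329 2.166 150.884
6 1.010 1.251 163.329
final: 163.329 3.766

Arc 1: start y=2.710, vy=18.130 → t=3.840, apex=19.463, x_land=47.310, impact vy=-19.541
  bounce: vy ← 0.76·19.541 = 14.851
Arc 2: start y=0.000, vy=14.851 → t=3.028, apex=11.242, x_land=84.613, impact vy=-14.851
  bounce: vy ← 0.76·14.851 = 11.287
Arc 3: start y=0.000, vy=11.287 → t=2.301, apex=6.493, x_land=112.963, impact vy=-11.287
  bounce: vy ← 0.76·11.287 = 8.578
Arc 4: start y=0.000, vy=8.578 → t=1.749, apex=3.751, x_land=134.509, impact vy=-8.578
  bounce: vy ← 0.76·8.578 = 6.519
Arc 5: start y=0.000, vy=6.519 → t=1.329, apex=2.166, x_land=150.884, impact vy=-6.519
  bounce: vy ← 0.76·6.519 = 4.955
Arc 6: start y=0.000, vy=4.955 → t=1.010, apex=1.251, x_land=163.329, impact vy=-4.955
  bounce: vy ← 0.76·4.955 = 3.766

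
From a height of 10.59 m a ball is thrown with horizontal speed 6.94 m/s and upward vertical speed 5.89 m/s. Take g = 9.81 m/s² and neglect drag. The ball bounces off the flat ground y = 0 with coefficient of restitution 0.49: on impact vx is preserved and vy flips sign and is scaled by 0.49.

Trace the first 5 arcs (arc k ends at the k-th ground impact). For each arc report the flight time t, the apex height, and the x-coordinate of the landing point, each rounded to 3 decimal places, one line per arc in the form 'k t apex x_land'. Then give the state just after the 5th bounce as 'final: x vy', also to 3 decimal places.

Arc 1: start y=10.590, vy=5.890 → t=2.188, apex=12.358, x_land=15.183, impact vy=-15.571
  bounce: vy ← 0.49·15.571 = 7.630
Arc 2: start y=0.000, vy=7.630 → t=1.556, apex=2.967, x_land=25.978, impact vy=-7.630
  bounce: vy ← 0.49·7.630 = 3.739
Arc 3: start y=0.000, vy=3.739 → t=0.762, apex=0.712, x_land=31.268, impact vy=-3.739
  bounce: vy ← 0.49·3.739 = 1.832
Arc 4: start y=0.000, vy=1.832 → t=0.373, apex=0.171, x_land=33.860, impact vy=-1.832
  bounce: vy ← 0.49·1.832 = 0.898
Arc 5: start y=0.000, vy=0.898 → t=0.183, apex=0.041, x_land=35.130, impact vy=-0.898
  bounce: vy ← 0.49·0.898 = 0.440

1 2.188 12.358 15.183
2 1.556 2.967 25.978
3 0.762 0.712 31.268
4 0.373 0.171 33.860
5 0.183 0.041 35.130
final: 35.130 0.440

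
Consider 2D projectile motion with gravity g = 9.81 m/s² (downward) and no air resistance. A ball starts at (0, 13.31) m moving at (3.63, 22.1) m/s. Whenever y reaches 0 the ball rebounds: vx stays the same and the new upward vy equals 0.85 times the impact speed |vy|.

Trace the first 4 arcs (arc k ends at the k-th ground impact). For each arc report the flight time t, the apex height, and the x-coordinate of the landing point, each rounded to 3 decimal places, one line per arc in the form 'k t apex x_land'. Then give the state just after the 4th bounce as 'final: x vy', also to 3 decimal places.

Arc 1: start y=13.310, vy=22.100 → t=5.044, apex=38.203, x_land=18.308, impact vy=-27.378
  bounce: vy ← 0.85·27.378 = 23.271
Arc 2: start y=0.000, vy=23.271 → t=4.744, apex=27.602, x_land=35.531, impact vy=-23.271
  bounce: vy ← 0.85·23.271 = 19.781
Arc 3: start y=0.000, vy=19.781 → t=4.033, apex=19.942, x_land=50.169, impact vy=-19.781
  bounce: vy ← 0.85·19.781 = 16.813
Arc 4: start y=0.000, vy=16.813 → t=3.428, apex=14.408, x_land=62.612, impact vy=-16.813
  bounce: vy ← 0.85·16.813 = 14.291

1 5.044 38.203 18.308
2 4.744 27.602 35.531
3 4.033 19.942 50.169
4 3.428 14.408 62.612
final: 62.612 14.291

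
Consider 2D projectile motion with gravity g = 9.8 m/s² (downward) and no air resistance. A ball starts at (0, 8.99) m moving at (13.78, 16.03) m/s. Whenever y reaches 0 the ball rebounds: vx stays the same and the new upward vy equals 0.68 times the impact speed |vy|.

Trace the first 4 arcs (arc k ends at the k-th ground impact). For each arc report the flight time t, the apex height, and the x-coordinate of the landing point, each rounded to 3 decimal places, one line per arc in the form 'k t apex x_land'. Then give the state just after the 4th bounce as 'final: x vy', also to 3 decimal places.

1 3.759 22.100 51.805
2 2.888 10.219 91.606
3 1.964 4.725 118.670
4 1.336 2.185 137.074
final: 137.074 4.450

Arc 1: start y=8.990, vy=16.030 → t=3.759, apex=22.100, x_land=51.805, impact vy=-20.813
  bounce: vy ← 0.68·20.813 = 14.153
Arc 2: start y=0.000, vy=14.153 → t=2.888, apex=10.219, x_land=91.606, impact vy=-14.153
  bounce: vy ← 0.68·14.153 = 9.624
Arc 3: start y=0.000, vy=9.624 → t=1.964, apex=4.725, x_land=118.670, impact vy=-9.624
  bounce: vy ← 0.68·9.624 = 6.544
Arc 4: start y=0.000, vy=6.544 → t=1.336, apex=2.185, x_land=137.074, impact vy=-6.544
  bounce: vy ← 0.68·6.544 = 4.450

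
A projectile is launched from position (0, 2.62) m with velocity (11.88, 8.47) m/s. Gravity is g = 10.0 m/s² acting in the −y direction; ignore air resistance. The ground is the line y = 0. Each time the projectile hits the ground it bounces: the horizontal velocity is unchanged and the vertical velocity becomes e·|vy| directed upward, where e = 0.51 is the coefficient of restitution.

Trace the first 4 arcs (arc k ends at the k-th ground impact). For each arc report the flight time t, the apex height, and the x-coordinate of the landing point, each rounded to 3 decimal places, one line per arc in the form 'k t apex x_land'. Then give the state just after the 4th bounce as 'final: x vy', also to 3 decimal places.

1 1.961 6.207 23.299
2 1.136 1.614 36.800
3 0.580 0.420 43.686
4 0.296 0.109 47.197
final: 47.197 0.754

Arc 1: start y=2.620, vy=8.470 → t=1.961, apex=6.207, x_land=23.299, impact vy=-11.142
  bounce: vy ← 0.51·11.142 = 5.682
Arc 2: start y=0.000, vy=5.682 → t=1.136, apex=1.614, x_land=36.800, impact vy=-5.682
  bounce: vy ← 0.51·5.682 = 2.898
Arc 3: start y=0.000, vy=2.898 → t=0.580, apex=0.420, x_land=43.686, impact vy=-2.898
  bounce: vy ← 0.51·2.898 = 1.478
Arc 4: start y=0.000, vy=1.478 → t=0.296, apex=0.109, x_land=47.197, impact vy=-1.478
  bounce: vy ← 0.51·1.478 = 0.754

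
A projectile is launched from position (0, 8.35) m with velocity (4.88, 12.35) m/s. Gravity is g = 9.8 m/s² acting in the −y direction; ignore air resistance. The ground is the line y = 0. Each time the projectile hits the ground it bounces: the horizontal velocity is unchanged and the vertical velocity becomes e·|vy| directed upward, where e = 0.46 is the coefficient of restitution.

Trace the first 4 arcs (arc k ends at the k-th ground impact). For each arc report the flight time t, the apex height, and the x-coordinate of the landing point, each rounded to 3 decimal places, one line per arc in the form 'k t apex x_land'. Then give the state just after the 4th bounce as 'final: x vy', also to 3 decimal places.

1 3.075 16.132 15.004
2 1.669 3.413 23.150
3 0.768 0.722 26.898
4 0.353 0.153 28.621
final: 28.621 0.796

Arc 1: start y=8.350, vy=12.350 → t=3.075, apex=16.132, x_land=15.004, impact vy=-17.782
  bounce: vy ← 0.46·17.782 = 8.179
Arc 2: start y=0.000, vy=8.179 → t=1.669, apex=3.413, x_land=23.150, impact vy=-8.179
  bounce: vy ← 0.46·8.179 = 3.763
Arc 3: start y=0.000, vy=3.763 → t=0.768, apex=0.722, x_land=26.898, impact vy=-3.763
  bounce: vy ← 0.46·3.763 = 1.731
Arc 4: start y=0.000, vy=1.731 → t=0.353, apex=0.153, x_land=28.621, impact vy=-1.731
  bounce: vy ← 0.46·1.731 = 0.796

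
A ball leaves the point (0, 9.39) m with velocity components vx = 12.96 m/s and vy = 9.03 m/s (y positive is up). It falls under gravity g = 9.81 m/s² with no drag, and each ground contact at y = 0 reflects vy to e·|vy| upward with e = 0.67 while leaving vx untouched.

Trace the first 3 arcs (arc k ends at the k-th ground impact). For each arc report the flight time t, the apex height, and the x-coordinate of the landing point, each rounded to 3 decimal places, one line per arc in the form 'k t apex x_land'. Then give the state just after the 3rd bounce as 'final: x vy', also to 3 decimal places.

Arc 1: start y=9.390, vy=9.030 → t=2.582, apex=13.546, x_land=33.467, impact vy=-16.303
  bounce: vy ← 0.67·16.303 = 10.923
Arc 2: start y=0.000, vy=10.923 → t=2.227, apex=6.081, x_land=62.327, impact vy=-10.923
  bounce: vy ← 0.67·10.923 = 7.318
Arc 3: start y=0.000, vy=7.318 → t=1.492, apex=2.730, x_land=81.663, impact vy=-7.318
  bounce: vy ← 0.67·7.318 = 4.903

1 2.582 13.546 33.467
2 2.227 6.081 62.327
3 1.492 2.730 81.663
final: 81.663 4.903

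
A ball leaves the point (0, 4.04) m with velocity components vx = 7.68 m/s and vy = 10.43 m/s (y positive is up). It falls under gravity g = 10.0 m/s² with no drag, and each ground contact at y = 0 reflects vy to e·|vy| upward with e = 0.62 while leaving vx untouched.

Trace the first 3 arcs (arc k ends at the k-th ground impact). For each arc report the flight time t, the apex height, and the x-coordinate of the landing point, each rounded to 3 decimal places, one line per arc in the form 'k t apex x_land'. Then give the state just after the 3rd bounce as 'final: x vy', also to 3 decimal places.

Arc 1: start y=4.040, vy=10.430 → t=2.420, apex=9.479, x_land=18.585, impact vy=-13.769
  bounce: vy ← 0.62·13.769 = 8.537
Arc 2: start y=0.000, vy=8.537 → t=1.707, apex=3.644, x_land=31.697, impact vy=-8.537
  bounce: vy ← 0.62·8.537 = 5.293
Arc 3: start y=0.000, vy=5.293 → t=1.059, apex=1.401, x_land=39.827, impact vy=-5.293
  bounce: vy ← 0.62·5.293 = 3.282

1 2.420 9.479 18.585
2 1.707 3.644 31.697
3 1.059 1.401 39.827
final: 39.827 3.282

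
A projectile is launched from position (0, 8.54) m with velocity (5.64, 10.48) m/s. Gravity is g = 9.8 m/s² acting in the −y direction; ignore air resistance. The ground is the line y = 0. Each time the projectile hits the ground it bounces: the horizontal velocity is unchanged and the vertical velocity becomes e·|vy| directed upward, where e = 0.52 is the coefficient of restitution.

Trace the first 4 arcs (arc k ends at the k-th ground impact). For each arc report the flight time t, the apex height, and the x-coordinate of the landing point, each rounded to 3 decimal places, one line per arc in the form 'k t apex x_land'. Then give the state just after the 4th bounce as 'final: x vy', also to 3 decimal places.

Arc 1: start y=8.540, vy=10.480 → t=2.768, apex=14.144, x_land=15.613, impact vy=-16.650
  bounce: vy ← 0.52·16.650 = 8.658
Arc 2: start y=0.000, vy=8.658 → t=1.767, apex=3.824, x_land=25.579, impact vy=-8.658
  bounce: vy ← 0.52·8.658 = 4.502
Arc 3: start y=0.000, vy=4.502 → t=0.919, apex=1.034, x_land=30.761, impact vy=-4.502
  bounce: vy ← 0.52·4.502 = 2.341
Arc 4: start y=0.000, vy=2.341 → t=0.478, apex=0.280, x_land=33.455, impact vy=-2.341
  bounce: vy ← 0.52·2.341 = 1.217

1 2.768 14.144 15.613
2 1.767 3.824 25.579
3 0.919 1.034 30.761
4 0.478 0.280 33.455
final: 33.455 1.217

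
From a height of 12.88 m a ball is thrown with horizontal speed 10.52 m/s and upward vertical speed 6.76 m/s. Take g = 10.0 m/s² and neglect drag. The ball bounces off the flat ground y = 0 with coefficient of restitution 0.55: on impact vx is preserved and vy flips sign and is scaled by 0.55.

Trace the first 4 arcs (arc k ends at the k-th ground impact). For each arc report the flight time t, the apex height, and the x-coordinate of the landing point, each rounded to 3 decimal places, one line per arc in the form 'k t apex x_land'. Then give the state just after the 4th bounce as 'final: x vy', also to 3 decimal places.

Arc 1: start y=12.880, vy=6.760 → t=2.418, apex=15.165, x_land=25.433, impact vy=-17.415
  bounce: vy ← 0.55·17.415 = 9.578
Arc 2: start y=0.000, vy=9.578 → t=1.916, apex=4.587, x_land=45.586, impact vy=-9.578
  bounce: vy ← 0.55·9.578 = 5.268
Arc 3: start y=0.000, vy=5.268 → t=1.054, apex=1.388, x_land=56.670, impact vy=-5.268
  bounce: vy ← 0.55·5.268 = 2.897
Arc 4: start y=0.000, vy=2.897 → t=0.579, apex=0.420, x_land=62.766, impact vy=-2.897
  bounce: vy ← 0.55·2.897 = 1.594

1 2.418 15.165 25.433
2 1.916 4.587 45.586
3 1.054 1.388 56.670
4 0.579 0.420 62.766
final: 62.766 1.594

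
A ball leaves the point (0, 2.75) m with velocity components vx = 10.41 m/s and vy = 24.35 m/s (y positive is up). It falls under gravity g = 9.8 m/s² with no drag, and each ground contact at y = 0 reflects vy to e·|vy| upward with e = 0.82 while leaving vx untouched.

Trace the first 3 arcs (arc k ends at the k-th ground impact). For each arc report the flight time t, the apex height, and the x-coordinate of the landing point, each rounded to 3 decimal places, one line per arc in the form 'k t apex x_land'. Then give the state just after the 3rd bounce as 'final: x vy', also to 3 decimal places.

1 5.080 33.001 52.881
2 4.256 22.190 97.187
3 3.490 14.921 133.518
final: 133.518 14.023

Arc 1: start y=2.750, vy=24.350 → t=5.080, apex=33.001, x_land=52.881, impact vy=-25.433
  bounce: vy ← 0.82·25.433 = 20.855
Arc 2: start y=0.000, vy=20.855 → t=4.256, apex=22.190, x_land=97.187, impact vy=-20.855
  bounce: vy ← 0.82·20.855 = 17.101
Arc 3: start y=0.000, vy=17.101 → t=3.490, apex=14.921, x_land=133.518, impact vy=-17.101
  bounce: vy ← 0.82·17.101 = 14.023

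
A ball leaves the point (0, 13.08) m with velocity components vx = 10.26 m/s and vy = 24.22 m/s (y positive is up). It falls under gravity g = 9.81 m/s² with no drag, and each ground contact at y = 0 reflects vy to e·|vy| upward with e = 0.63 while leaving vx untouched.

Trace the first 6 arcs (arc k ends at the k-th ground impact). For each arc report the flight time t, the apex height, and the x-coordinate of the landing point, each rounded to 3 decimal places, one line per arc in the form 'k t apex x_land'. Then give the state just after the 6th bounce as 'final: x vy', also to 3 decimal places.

1 5.429 42.978 55.702
2 3.730 17.058 93.969
3 2.350 6.770 118.077
4 1.480 2.687 133.265
5 0.933 1.067 142.833
6 0.588 0.423 148.862
final: 148.862 1.816

Arc 1: start y=13.080, vy=24.220 → t=5.429, apex=42.978, x_land=55.702, impact vy=-29.039
  bounce: vy ← 0.63·29.039 = 18.294
Arc 2: start y=0.000, vy=18.294 → t=3.730, apex=17.058, x_land=93.969, impact vy=-18.294
  bounce: vy ← 0.63·18.294 = 11.525
Arc 3: start y=0.000, vy=11.525 → t=2.350, apex=6.770, x_land=118.077, impact vy=-11.525
  bounce: vy ← 0.63·11.525 = 7.261
Arc 4: start y=0.000, vy=7.261 → t=1.480, apex=2.687, x_land=133.265, impact vy=-7.261
  bounce: vy ← 0.63·7.261 = 4.574
Arc 5: start y=0.000, vy=4.574 → t=0.933, apex=1.067, x_land=142.833, impact vy=-4.574
  bounce: vy ← 0.63·4.574 = 2.882
Arc 6: start y=0.000, vy=2.882 → t=0.588, apex=0.423, x_land=148.862, impact vy=-2.882
  bounce: vy ← 0.63·2.882 = 1.816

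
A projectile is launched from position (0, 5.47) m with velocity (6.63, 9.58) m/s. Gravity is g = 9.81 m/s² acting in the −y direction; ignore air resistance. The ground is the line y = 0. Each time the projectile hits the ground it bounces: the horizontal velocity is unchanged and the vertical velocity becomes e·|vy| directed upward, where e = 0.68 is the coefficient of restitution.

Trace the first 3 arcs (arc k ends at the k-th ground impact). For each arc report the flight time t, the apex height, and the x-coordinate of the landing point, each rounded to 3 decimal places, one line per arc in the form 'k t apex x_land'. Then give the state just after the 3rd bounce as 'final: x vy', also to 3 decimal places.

Arc 1: start y=5.470, vy=9.580 → t=2.415, apex=10.148, x_land=16.011, impact vy=-14.110
  bounce: vy ← 0.68·14.110 = 9.595
Arc 2: start y=0.000, vy=9.595 → t=1.956, apex=4.692, x_land=28.980, impact vy=-9.595
  bounce: vy ← 0.68·9.595 = 6.525
Arc 3: start y=0.000, vy=6.525 → t=1.330, apex=2.170, x_land=37.799, impact vy=-6.525
  bounce: vy ← 0.68·6.525 = 4.437

1 2.415 10.148 16.011
2 1.956 4.692 28.980
3 1.330 2.170 37.799
final: 37.799 4.437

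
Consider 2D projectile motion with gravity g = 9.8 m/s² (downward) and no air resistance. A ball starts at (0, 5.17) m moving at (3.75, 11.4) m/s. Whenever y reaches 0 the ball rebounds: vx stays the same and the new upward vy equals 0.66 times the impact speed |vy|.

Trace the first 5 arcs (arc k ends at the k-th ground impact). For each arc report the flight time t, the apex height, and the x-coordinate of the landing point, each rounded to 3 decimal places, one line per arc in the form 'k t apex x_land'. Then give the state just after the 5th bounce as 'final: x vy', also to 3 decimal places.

1 2.715 11.801 10.182
2 2.048 5.140 17.863
3 1.352 2.239 22.933
4 0.892 0.975 26.280
5 0.589 0.425 28.488
final: 28.488 1.905

Arc 1: start y=5.170, vy=11.400 → t=2.715, apex=11.801, x_land=10.182, impact vy=-15.208
  bounce: vy ← 0.66·15.208 = 10.037
Arc 2: start y=0.000, vy=10.037 → t=2.048, apex=5.140, x_land=17.863, impact vy=-10.037
  bounce: vy ← 0.66·10.037 = 6.625
Arc 3: start y=0.000, vy=6.625 → t=1.352, apex=2.239, x_land=22.933, impact vy=-6.625
  bounce: vy ← 0.66·6.625 = 4.372
Arc 4: start y=0.000, vy=4.372 → t=0.892, apex=0.975, x_land=26.280, impact vy=-4.372
  bounce: vy ← 0.66·4.372 = 2.886
Arc 5: start y=0.000, vy=2.886 → t=0.589, apex=0.425, x_land=28.488, impact vy=-2.886
  bounce: vy ← 0.66·2.886 = 1.905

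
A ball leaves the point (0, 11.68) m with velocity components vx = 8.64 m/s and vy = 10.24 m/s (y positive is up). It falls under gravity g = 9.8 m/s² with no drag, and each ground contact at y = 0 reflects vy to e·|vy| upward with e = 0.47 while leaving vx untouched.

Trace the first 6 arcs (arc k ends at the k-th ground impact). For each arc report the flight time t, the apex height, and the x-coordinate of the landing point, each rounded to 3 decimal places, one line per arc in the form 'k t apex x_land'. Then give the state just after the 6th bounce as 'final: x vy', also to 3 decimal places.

1 2.909 17.030 25.135
2 1.752 3.762 40.276
3 0.824 0.831 47.392
4 0.387 0.184 50.737
5 0.182 0.041 52.309
6 0.086 0.009 53.048
final: 53.048 0.197

Arc 1: start y=11.680, vy=10.240 → t=2.909, apex=17.030, x_land=25.135, impact vy=-18.270
  bounce: vy ← 0.47·18.270 = 8.587
Arc 2: start y=0.000, vy=8.587 → t=1.752, apex=3.762, x_land=40.276, impact vy=-8.587
  bounce: vy ← 0.47·8.587 = 4.036
Arc 3: start y=0.000, vy=4.036 → t=0.824, apex=0.831, x_land=47.392, impact vy=-4.036
  bounce: vy ← 0.47·4.036 = 1.897
Arc 4: start y=0.000, vy=1.897 → t=0.387, apex=0.184, x_land=50.737, impact vy=-1.897
  bounce: vy ← 0.47·1.897 = 0.892
Arc 5: start y=0.000, vy=0.892 → t=0.182, apex=0.041, x_land=52.309, impact vy=-0.892
  bounce: vy ← 0.47·0.892 = 0.419
Arc 6: start y=0.000, vy=0.419 → t=0.086, apex=0.009, x_land=53.048, impact vy=-0.419
  bounce: vy ← 0.47·0.419 = 0.197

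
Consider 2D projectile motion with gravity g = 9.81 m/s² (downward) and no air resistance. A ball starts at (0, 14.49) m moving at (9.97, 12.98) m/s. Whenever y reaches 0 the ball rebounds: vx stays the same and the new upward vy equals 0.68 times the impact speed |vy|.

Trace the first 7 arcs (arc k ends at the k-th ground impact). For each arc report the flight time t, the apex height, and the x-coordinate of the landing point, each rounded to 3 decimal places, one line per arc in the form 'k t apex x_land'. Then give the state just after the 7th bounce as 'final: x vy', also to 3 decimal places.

1 3.492 23.077 34.817
2 2.950 10.671 64.228
3 2.006 4.934 84.227
4 1.364 2.282 97.827
5 0.928 1.055 107.074
6 0.631 0.488 113.363
7 0.429 0.226 117.639
final: 117.639 1.431

Arc 1: start y=14.490, vy=12.980 → t=3.492, apex=23.077, x_land=34.817, impact vy=-21.278
  bounce: vy ← 0.68·21.278 = 14.469
Arc 2: start y=0.000, vy=14.469 → t=2.950, apex=10.671, x_land=64.228, impact vy=-14.469
  bounce: vy ← 0.68·14.469 = 9.839
Arc 3: start y=0.000, vy=9.839 → t=2.006, apex=4.934, x_land=84.227, impact vy=-9.839
  bounce: vy ← 0.68·9.839 = 6.691
Arc 4: start y=0.000, vy=6.691 → t=1.364, apex=2.282, x_land=97.827, impact vy=-6.691
  bounce: vy ← 0.68·6.691 = 4.550
Arc 5: start y=0.000, vy=4.550 → t=0.928, apex=1.055, x_land=107.074, impact vy=-4.550
  bounce: vy ← 0.68·4.550 = 3.094
Arc 6: start y=0.000, vy=3.094 → t=0.631, apex=0.488, x_land=113.363, impact vy=-3.094
  bounce: vy ← 0.68·3.094 = 2.104
Arc 7: start y=0.000, vy=2.104 → t=0.429, apex=0.226, x_land=117.639, impact vy=-2.104
  bounce: vy ← 0.68·2.104 = 1.431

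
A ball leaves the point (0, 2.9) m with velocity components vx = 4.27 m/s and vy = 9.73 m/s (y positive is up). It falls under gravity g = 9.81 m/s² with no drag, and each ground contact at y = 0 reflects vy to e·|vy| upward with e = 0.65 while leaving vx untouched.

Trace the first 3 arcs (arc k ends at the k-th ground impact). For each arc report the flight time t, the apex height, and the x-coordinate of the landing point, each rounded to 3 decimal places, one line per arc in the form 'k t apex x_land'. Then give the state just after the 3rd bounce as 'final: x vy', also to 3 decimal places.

1 2.247 7.725 9.594
2 1.631 3.264 16.560
3 1.060 1.379 21.089
final: 21.089 3.381

Arc 1: start y=2.900, vy=9.730 → t=2.247, apex=7.725, x_land=9.594, impact vy=-12.311
  bounce: vy ← 0.65·12.311 = 8.002
Arc 2: start y=0.000, vy=8.002 → t=1.631, apex=3.264, x_land=16.560, impact vy=-8.002
  bounce: vy ← 0.65·8.002 = 5.202
Arc 3: start y=0.000, vy=5.202 → t=1.060, apex=1.379, x_land=21.089, impact vy=-5.202
  bounce: vy ← 0.65·5.202 = 3.381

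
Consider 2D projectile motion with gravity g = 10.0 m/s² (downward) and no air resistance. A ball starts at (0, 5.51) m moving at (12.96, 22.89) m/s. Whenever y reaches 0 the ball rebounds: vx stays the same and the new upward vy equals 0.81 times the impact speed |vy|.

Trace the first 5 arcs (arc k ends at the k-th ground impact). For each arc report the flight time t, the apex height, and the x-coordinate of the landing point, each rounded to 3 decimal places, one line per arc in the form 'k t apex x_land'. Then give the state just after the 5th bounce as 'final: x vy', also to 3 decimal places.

Arc 1: start y=5.510, vy=22.890 → t=4.807, apex=31.708, x_land=62.302, impact vy=-25.182
  bounce: vy ← 0.81·25.182 = 20.398
Arc 2: start y=0.000, vy=20.398 → t=4.080, apex=20.803, x_land=115.173, impact vy=-20.398
  bounce: vy ← 0.81·20.398 = 16.522
Arc 3: start y=0.000, vy=16.522 → t=3.304, apex=13.649, x_land=157.998, impact vy=-16.522
  bounce: vy ← 0.81·16.522 = 13.383
Arc 4: start y=0.000, vy=13.383 → t=2.677, apex=8.955, x_land=192.687, impact vy=-13.383
  bounce: vy ← 0.81·13.383 = 10.840
Arc 5: start y=0.000, vy=10.840 → t=2.168, apex=5.875, x_land=220.785, impact vy=-10.840
  bounce: vy ← 0.81·10.840 = 8.781

1 4.807 31.708 62.302
2 4.080 20.803 115.173
3 3.304 13.649 157.998
4 2.677 8.955 192.687
5 2.168 5.875 220.785
final: 220.785 8.781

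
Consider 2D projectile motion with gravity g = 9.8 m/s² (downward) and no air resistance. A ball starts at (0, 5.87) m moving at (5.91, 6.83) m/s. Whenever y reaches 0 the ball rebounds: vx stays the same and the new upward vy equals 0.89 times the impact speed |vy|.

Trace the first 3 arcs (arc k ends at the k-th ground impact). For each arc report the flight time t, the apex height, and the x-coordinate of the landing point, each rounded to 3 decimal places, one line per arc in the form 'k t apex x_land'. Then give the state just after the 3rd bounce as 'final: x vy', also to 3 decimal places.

Arc 1: start y=5.870, vy=6.830 → t=1.995, apex=8.250, x_land=11.788, impact vy=-12.716
  bounce: vy ← 0.89·12.716 = 11.317
Arc 2: start y=0.000, vy=11.317 → t=2.310, apex=6.535, x_land=25.438, impact vy=-11.317
  bounce: vy ← 0.89·11.317 = 10.072
Arc 3: start y=0.000, vy=10.072 → t=2.056, apex=5.176, x_land=37.586, impact vy=-10.072
  bounce: vy ← 0.89·10.072 = 8.965

1 1.995 8.250 11.788
2 2.310 6.535 25.438
3 2.056 5.176 37.586
final: 37.586 8.965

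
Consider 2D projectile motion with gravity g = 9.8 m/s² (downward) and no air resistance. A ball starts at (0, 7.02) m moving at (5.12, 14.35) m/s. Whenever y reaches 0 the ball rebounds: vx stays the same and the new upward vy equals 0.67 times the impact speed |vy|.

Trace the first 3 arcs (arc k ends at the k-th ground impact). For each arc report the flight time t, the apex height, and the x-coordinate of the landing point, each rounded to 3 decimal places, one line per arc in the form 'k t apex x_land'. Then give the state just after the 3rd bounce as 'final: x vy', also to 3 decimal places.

Arc 1: start y=7.020, vy=14.350 → t=3.356, apex=17.526, x_land=17.180, impact vy=-18.534
  bounce: vy ← 0.67·18.534 = 12.418
Arc 2: start y=0.000, vy=12.418 → t=2.534, apex=7.868, x_land=30.156, impact vy=-12.418
  bounce: vy ← 0.67·12.418 = 8.320
Arc 3: start y=0.000, vy=8.320 → t=1.698, apex=3.532, x_land=38.849, impact vy=-8.320
  bounce: vy ← 0.67·8.320 = 5.574

1 3.356 17.526 17.180
2 2.534 7.868 30.156
3 1.698 3.532 38.849
final: 38.849 5.574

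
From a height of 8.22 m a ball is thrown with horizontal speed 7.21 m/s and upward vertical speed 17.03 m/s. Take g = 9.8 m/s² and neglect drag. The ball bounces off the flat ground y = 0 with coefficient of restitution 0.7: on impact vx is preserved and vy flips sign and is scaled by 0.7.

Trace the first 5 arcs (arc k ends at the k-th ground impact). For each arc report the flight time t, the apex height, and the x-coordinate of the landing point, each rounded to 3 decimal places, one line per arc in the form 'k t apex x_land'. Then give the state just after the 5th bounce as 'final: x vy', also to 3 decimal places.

1 3.905 23.017 28.156
2 3.034 11.278 50.033
3 2.124 5.526 65.347
4 1.487 2.708 76.067
5 1.041 1.327 83.570
final: 83.570 3.570

Arc 1: start y=8.220, vy=17.030 → t=3.905, apex=23.017, x_land=28.156, impact vy=-21.240
  bounce: vy ← 0.7·21.240 = 14.868
Arc 2: start y=0.000, vy=14.868 → t=3.034, apex=11.278, x_land=50.033, impact vy=-14.868
  bounce: vy ← 0.7·14.868 = 10.408
Arc 3: start y=0.000, vy=10.408 → t=2.124, apex=5.526, x_land=65.347, impact vy=-10.408
  bounce: vy ← 0.7·10.408 = 7.285
Arc 4: start y=0.000, vy=7.285 → t=1.487, apex=2.708, x_land=76.067, impact vy=-7.285
  bounce: vy ← 0.7·7.285 = 5.100
Arc 5: start y=0.000, vy=5.100 → t=1.041, apex=1.327, x_land=83.570, impact vy=-5.100
  bounce: vy ← 0.7·5.100 = 3.570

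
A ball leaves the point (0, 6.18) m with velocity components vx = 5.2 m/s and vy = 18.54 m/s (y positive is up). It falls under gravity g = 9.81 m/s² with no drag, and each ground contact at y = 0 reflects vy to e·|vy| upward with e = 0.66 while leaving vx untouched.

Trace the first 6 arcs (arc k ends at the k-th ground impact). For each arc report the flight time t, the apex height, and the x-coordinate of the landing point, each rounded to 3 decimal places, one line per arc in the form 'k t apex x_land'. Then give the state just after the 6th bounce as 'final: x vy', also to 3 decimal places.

1 4.088 23.699 21.258
2 2.902 10.323 36.346
3 1.915 4.497 46.304
4 1.264 1.959 52.876
5 0.834 0.853 57.213
6 0.551 0.372 60.076
final: 60.076 1.782

Arc 1: start y=6.180, vy=18.540 → t=4.088, apex=23.699, x_land=21.258, impact vy=-21.563
  bounce: vy ← 0.66·21.563 = 14.232
Arc 2: start y=0.000, vy=14.232 → t=2.902, apex=10.323, x_land=36.346, impact vy=-14.232
  bounce: vy ← 0.66·14.232 = 9.393
Arc 3: start y=0.000, vy=9.393 → t=1.915, apex=4.497, x_land=46.304, impact vy=-9.393
  bounce: vy ← 0.66·9.393 = 6.199
Arc 4: start y=0.000, vy=6.199 → t=1.264, apex=1.959, x_land=52.876, impact vy=-6.199
  bounce: vy ← 0.66·6.199 = 4.092
Arc 5: start y=0.000, vy=4.092 → t=0.834, apex=0.853, x_land=57.213, impact vy=-4.092
  bounce: vy ← 0.66·4.092 = 2.700
Arc 6: start y=0.000, vy=2.700 → t=0.551, apex=0.372, x_land=60.076, impact vy=-2.700
  bounce: vy ← 0.66·2.700 = 1.782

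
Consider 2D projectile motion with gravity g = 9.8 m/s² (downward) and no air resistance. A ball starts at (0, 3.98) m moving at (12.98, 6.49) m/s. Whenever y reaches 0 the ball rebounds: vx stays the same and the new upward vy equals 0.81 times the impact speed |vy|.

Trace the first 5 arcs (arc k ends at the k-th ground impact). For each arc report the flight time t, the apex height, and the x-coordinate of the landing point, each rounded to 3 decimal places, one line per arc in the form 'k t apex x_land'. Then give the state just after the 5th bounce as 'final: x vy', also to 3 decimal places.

Arc 1: start y=3.980, vy=6.490 → t=1.781, apex=6.129, x_land=23.113, impact vy=-10.960
  bounce: vy ← 0.81·10.960 = 8.878
Arc 2: start y=0.000, vy=8.878 → t=1.812, apex=4.021, x_land=46.630, impact vy=-8.878
  bounce: vy ← 0.81·8.878 = 7.191
Arc 3: start y=0.000, vy=7.191 → t=1.468, apex=2.638, x_land=65.679, impact vy=-7.191
  bounce: vy ← 0.81·7.191 = 5.825
Arc 4: start y=0.000, vy=5.825 → t=1.189, apex=1.731, x_land=81.109, impact vy=-5.825
  bounce: vy ← 0.81·5.825 = 4.718
Arc 5: start y=0.000, vy=4.718 → t=0.963, apex=1.136, x_land=93.607, impact vy=-4.718
  bounce: vy ← 0.81·4.718 = 3.822

1 1.781 6.129 23.113
2 1.812 4.021 46.630
3 1.468 2.638 65.679
4 1.189 1.731 81.109
5 0.963 1.136 93.607
final: 93.607 3.822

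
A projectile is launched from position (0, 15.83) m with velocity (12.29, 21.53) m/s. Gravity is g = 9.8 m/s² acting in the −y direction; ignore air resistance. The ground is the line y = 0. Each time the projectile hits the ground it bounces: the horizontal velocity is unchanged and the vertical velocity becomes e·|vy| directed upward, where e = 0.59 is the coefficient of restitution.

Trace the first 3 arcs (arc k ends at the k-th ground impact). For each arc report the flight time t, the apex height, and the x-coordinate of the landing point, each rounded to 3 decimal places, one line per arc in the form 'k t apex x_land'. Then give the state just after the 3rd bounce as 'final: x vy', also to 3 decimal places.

1 5.035 39.480 61.886
2 3.349 13.743 103.050
3 1.976 4.784 127.338
final: 127.338 5.713

Arc 1: start y=15.830, vy=21.530 → t=5.035, apex=39.480, x_land=61.886, impact vy=-27.817
  bounce: vy ← 0.59·27.817 = 16.412
Arc 2: start y=0.000, vy=16.412 → t=3.349, apex=13.743, x_land=103.050, impact vy=-16.412
  bounce: vy ← 0.59·16.412 = 9.683
Arc 3: start y=0.000, vy=9.683 → t=1.976, apex=4.784, x_land=127.338, impact vy=-9.683
  bounce: vy ← 0.59·9.683 = 5.713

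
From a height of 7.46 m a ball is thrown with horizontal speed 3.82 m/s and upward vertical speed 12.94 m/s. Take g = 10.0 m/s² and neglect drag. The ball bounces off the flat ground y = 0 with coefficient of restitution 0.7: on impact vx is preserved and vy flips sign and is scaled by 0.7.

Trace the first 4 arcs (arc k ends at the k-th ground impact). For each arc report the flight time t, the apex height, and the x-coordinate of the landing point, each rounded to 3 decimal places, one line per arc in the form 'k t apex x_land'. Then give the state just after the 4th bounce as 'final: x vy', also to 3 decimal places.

1 3.073 15.832 11.741
2 2.491 7.758 21.257
3 1.744 3.801 27.919
4 1.221 1.863 32.582
final: 32.582 4.272

Arc 1: start y=7.460, vy=12.940 → t=3.073, apex=15.832, x_land=11.741, impact vy=-17.794
  bounce: vy ← 0.7·17.794 = 12.456
Arc 2: start y=0.000, vy=12.456 → t=2.491, apex=7.758, x_land=21.257, impact vy=-12.456
  bounce: vy ← 0.7·12.456 = 8.719
Arc 3: start y=0.000, vy=8.719 → t=1.744, apex=3.801, x_land=27.919, impact vy=-8.719
  bounce: vy ← 0.7·8.719 = 6.104
Arc 4: start y=0.000, vy=6.104 → t=1.221, apex=1.863, x_land=32.582, impact vy=-6.104
  bounce: vy ← 0.7·6.104 = 4.272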